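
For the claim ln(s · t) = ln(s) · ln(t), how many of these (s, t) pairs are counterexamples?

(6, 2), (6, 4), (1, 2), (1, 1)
3

Testing each pair:
(6, 2): LHS = ln(12) ≈ 2.485, RHS = ln(2)·ln(6) ≈ 1.242 → counterexample
(6, 4): LHS = ln(24) ≈ 3.178, RHS = ln(4)·ln(6) ≈ 2.484 → counterexample
(1, 2): LHS = ln(2) ≈ 0.6931, RHS = 0 → counterexample
(1, 1): LHS = 0, RHS = 0 → satisfies claim

That makes 3 counterexamples.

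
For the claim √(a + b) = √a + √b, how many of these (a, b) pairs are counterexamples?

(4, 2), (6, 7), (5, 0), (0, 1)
Testing each pair:
(4, 2): LHS = √(6) ≈ 2.449, RHS = √(2) + 2 ≈ 3.414 → counterexample
(6, 7): LHS = √(13) ≈ 3.606, RHS = √(6) + √(7) ≈ 5.095 → counterexample
(5, 0): LHS = √(5) ≈ 2.236, RHS = √(5) ≈ 2.236 → satisfies claim
(0, 1): LHS = 1, RHS = 1 → satisfies claim

That makes 2 counterexamples.

Answer: 2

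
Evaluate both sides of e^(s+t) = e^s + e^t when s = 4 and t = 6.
LHS = e^(4+6) = e^10 ≈ 22026.5
RHS = e^4 + e^6 ≈ 458

LHS ≠ RHS (they differ by about 21568.4), so the equation does not hold here.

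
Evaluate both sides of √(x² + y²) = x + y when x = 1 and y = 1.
LHS = √(1² + 1²) = √(2) ≈ 1.414
RHS = 1 + 1 = 2

LHS ≠ RHS (they differ by about 0.5858), so the equation does not hold here.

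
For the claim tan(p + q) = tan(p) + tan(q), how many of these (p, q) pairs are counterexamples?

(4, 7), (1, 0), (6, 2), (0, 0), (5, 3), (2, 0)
Testing each pair:
(4, 7): LHS = tan(11) ≈ -226, RHS = tan(7) + tan(4) ≈ 2.029 → counterexample
(1, 0): LHS = tan(1) ≈ 1.557, RHS = tan(1) ≈ 1.557 → satisfies claim
(6, 2): LHS = tan(8) ≈ -6.8, RHS = tan(2) + tan(6) ≈ -2.476 → counterexample
(0, 0): LHS = 0, RHS = 0 → satisfies claim
(5, 3): LHS = tan(8) ≈ -6.8, RHS = tan(5) + tan(3) ≈ -3.523 → counterexample
(2, 0): LHS = tan(2) ≈ -2.185, RHS = tan(2) ≈ -2.185 → satisfies claim

That makes 3 counterexamples.

Answer: 3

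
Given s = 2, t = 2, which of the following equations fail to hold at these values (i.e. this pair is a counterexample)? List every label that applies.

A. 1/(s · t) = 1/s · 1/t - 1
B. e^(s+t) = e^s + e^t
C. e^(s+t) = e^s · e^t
A, B

Evaluating each claim at the given values:
A. LHS = 1/4, RHS = -3/4 → fails here (LHS ≠ RHS)
B. LHS = e^4 ≈ 54.6, RHS = 2·e^2 ≈ 14.78 → fails here (LHS ≠ RHS)
C. LHS = e^4 ≈ 54.6, RHS = e^4 ≈ 54.6 → holds here (LHS = RHS)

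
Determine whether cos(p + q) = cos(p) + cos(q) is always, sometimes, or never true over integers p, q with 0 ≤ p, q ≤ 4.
Never true

The claim fails for every pair in the range. For instance at (p, q) = (2, 3): LHS = cos(5) ≈ 0.2837, RHS = cos(3) + cos(2) ≈ -1.406.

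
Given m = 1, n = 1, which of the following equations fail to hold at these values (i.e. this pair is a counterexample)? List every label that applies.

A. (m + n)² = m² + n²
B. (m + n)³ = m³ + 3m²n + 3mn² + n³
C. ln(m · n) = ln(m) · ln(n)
A

Evaluating each claim at the given values:
A. LHS = 4, RHS = 2 → fails here (LHS ≠ RHS)
B. LHS = 8, RHS = 8 → holds here (LHS = RHS)
C. LHS = 0, RHS = 0 → holds here (LHS = RHS)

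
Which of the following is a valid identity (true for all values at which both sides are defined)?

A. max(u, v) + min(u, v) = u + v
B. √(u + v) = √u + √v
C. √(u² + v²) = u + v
A

A: holds — e.g. at (5, 8), both sides equal 13.
B: fails at (2, 5) — LHS = √(7) ≈ 2.646, RHS = √(2) + √(5) ≈ 3.65.
C: fails at (2, 4) — LHS = 2·√(5) ≈ 4.472, RHS = 6.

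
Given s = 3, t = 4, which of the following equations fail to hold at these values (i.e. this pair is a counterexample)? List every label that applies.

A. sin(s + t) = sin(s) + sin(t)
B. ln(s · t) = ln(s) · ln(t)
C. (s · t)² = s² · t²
A, B

Evaluating each claim at the given values:
A. LHS = sin(7) ≈ 0.657, RHS = sin(4) + sin(3) ≈ -0.6157 → fails here (LHS ≠ RHS)
B. LHS = ln(12) ≈ 2.485, RHS = ln(3)·ln(4) ≈ 1.523 → fails here (LHS ≠ RHS)
C. LHS = 144, RHS = 144 → holds here (LHS = RHS)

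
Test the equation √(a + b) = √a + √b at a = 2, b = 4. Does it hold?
Fails

Substituting a = 2, b = 4:

LHS = √(2 + 4) = √(6) ≈ 2.449
RHS = √2 + √4 = √(2) + 2 ≈ 3.414

LHS ≠ RHS, so the equation does not hold at this point.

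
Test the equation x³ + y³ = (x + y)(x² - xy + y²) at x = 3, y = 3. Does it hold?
Holds

Substituting x = 3, y = 3:

LHS = 3³ + 3³ = 54
RHS = (3 + 3)(3² - 3·3 + 3²) = 54

LHS = RHS, so the equation holds at this point.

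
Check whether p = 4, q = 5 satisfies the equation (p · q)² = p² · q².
Substituting p = 4, q = 5:

LHS = (4 · 5)² = 400
RHS = 4² · 5² = 400

LHS = RHS, so the equation holds at this point.

Answer: Holds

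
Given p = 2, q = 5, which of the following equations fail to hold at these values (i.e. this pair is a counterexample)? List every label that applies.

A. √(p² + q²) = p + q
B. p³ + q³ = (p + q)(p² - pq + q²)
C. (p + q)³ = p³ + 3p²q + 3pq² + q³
A

Evaluating each claim at the given values:
A. LHS = √(29) ≈ 5.385, RHS = 7 → fails here (LHS ≠ RHS)
B. LHS = 133, RHS = 133 → holds here (LHS = RHS)
C. LHS = 343, RHS = 343 → holds here (LHS = RHS)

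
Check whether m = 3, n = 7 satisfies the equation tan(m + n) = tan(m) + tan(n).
Substituting m = 3, n = 7:

LHS = tan(3 + 7) = tan(10) ≈ 0.6484
RHS = tan(3) + tan(7) ≈ 0.7289

LHS ≠ RHS, so the equation does not hold at this point.

Answer: Fails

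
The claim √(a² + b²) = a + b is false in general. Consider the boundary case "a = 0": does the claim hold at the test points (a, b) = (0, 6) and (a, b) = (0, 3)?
Yes, holds at both test points

At (0, 6): LHS = 6, RHS = 6 → equal
At (0, 3): LHS = 3, RHS = 3 → equal

So the claim does hold at both of these boundary points, even though it is not an identity.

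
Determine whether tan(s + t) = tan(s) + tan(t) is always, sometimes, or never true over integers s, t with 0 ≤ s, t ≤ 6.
It holds at (s, t) = (0, 3) (both sides equal tan(3) ≈ -0.1425), but fails at (s, t) = (6, 6) (LHS = tan(12) ≈ -0.6359, RHS = 2·tan(6) ≈ -0.582).

Answer: Sometimes true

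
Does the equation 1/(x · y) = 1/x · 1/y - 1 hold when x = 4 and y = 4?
Substituting x = 4, y = 4:

LHS = 1/(4 · 4) = 1/16
RHS = 1/4 · 1/4 - 1 = -15/16

LHS ≠ RHS, so the equation does not hold at this point.

Answer: Fails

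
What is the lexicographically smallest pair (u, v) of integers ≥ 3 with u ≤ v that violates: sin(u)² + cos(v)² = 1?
Substituting (3, 4) into the claim:
LHS = sin(3)² + cos(4)² ≈ 0.4472
RHS = 1

Since LHS ≠ RHS, this pair disproves the claim, and no lexicographically smaller pair (u ≤ v, integers ≥ 3) does.

For instance (7, 10) is also a counterexample (LHS = sin(7)² + cos(10)² ≈ 1.136, RHS = 1), but it's lexicographically larger.

Answer: (u, v) = (3, 4)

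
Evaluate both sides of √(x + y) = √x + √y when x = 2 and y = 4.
LHS = √(2 + 4) = √(6) ≈ 2.449
RHS = √2 + √4 = √(2) + 2 ≈ 3.414

LHS ≠ RHS (they differ by about 0.9647), so the equation does not hold here.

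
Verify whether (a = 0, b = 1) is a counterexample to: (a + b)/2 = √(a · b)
Yes

Substituting a = 0, b = 1:
LHS = (0 + 1)/2 = 1/2
RHS = √(0 · 1) = 0

Since LHS ≠ RHS, this pair disproves the claim.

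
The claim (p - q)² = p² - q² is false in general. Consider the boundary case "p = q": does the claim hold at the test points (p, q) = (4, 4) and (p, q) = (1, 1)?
At (4, 4): LHS = 0, RHS = 0 → equal
At (1, 1): LHS = 0, RHS = 0 → equal

So the claim does hold at both of these boundary points, even though it is not an identity.

Answer: Yes, holds at both test points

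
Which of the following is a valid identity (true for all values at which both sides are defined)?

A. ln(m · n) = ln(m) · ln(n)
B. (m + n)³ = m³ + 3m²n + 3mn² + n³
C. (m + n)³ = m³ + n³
A: fails at (4, 6) — LHS = ln(24) ≈ 3.178, RHS = ln(4)·ln(6) ≈ 2.484.
B: holds — e.g. at (4, 4), both sides equal 512.
C: fails at (3, 3) — LHS = 216, RHS = 54.

Answer: B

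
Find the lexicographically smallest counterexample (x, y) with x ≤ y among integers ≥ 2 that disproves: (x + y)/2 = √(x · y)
(x, y) = (2, 3)

At (2, 2): both sides equal 2, so it holds there.

Substituting (2, 3) into the claim:
LHS = (2 + 3)/2 = 5/2
RHS = √(2 · 3) = √(6) ≈ 2.449

Since LHS ≠ RHS, this pair disproves the claim, and no lexicographically smaller pair (x ≤ y, integers ≥ 2) does.

For instance (2, 8) is also a counterexample (LHS = 5, RHS = 4), but it's lexicographically larger.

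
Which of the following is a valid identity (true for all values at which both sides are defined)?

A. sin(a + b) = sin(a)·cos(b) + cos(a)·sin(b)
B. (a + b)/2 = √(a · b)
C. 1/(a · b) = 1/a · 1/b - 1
A: holds — e.g. at (3, 3), both sides equal sin(6) ≈ -0.2794.
B: fails at (2, 3) — LHS = 5/2, RHS = √(6) ≈ 2.449.
C: fails at (4, 4) — LHS = 1/16, RHS = -15/16.

Answer: A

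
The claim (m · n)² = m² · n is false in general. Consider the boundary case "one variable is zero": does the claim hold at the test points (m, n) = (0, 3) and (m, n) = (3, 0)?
At (0, 3): LHS = 0, RHS = 0 → equal
At (3, 0): LHS = 0, RHS = 0 → equal

So the claim does hold at both of these boundary points, even though it is not an identity.

Answer: Yes, holds at both test points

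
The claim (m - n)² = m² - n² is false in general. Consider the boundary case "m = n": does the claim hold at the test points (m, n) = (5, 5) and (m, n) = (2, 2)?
Yes, holds at both test points

At (5, 5): LHS = 0, RHS = 0 → equal
At (2, 2): LHS = 0, RHS = 0 → equal

So the claim does hold at both of these boundary points, even though it is not an identity.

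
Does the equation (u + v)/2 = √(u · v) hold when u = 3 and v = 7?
Substituting u = 3, v = 7:

LHS = (3 + 7)/2 = 5
RHS = √(3 · 7) = √(21) ≈ 4.583

LHS ≠ RHS, so the equation does not hold at this point.

Answer: Fails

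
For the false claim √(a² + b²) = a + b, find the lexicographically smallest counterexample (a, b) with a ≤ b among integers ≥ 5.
Substituting (5, 5) into the claim:
LHS = √(5² + 5²) = 5·√(2) ≈ 7.071
RHS = 5 + 5 = 10

Since LHS ≠ RHS, this pair disproves the claim, and no lexicographically smaller pair (a ≤ b, integers ≥ 5) does.

For instance (5, 10) is also a counterexample (LHS = 5·√(5) ≈ 11.18, RHS = 15), but it's lexicographically larger.

Answer: (a, b) = (5, 5)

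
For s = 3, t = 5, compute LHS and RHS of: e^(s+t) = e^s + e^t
LHS = e^(3+5) = e^8 ≈ 2981
RHS = e^3 + e^5 ≈ 168.5

LHS ≠ RHS (they differ by about 2812), so the equation does not hold here.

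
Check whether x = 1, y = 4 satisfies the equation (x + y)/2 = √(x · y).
Fails

Substituting x = 1, y = 4:

LHS = (1 + 4)/2 = 5/2
RHS = √(1 · 4) = 2

LHS ≠ RHS, so the equation does not hold at this point.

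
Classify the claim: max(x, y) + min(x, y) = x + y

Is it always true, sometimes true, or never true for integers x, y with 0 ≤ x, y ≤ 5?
Always true

The identity holds for every pair in the range. For instance at (x, y) = (1, 5): both sides equal 6.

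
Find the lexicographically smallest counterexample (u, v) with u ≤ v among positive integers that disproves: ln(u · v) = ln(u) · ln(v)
At (1, 1): both sides equal 0, so it holds there.

Substituting (1, 2) into the claim:
LHS = ln(1 · 2) = ln(2) ≈ 0.6931
RHS = ln(1) · ln(2) = 0

Since LHS ≠ RHS, this pair disproves the claim, and no lexicographically smaller pair (u ≤ v, positive integers) does.

For instance (1, 7) is also a counterexample (LHS = ln(7) ≈ 1.946, RHS = 0), but it's lexicographically larger.

Answer: (u, v) = (1, 2)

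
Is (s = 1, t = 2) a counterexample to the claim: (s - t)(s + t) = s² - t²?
Substituting s = 1, t = 2:
LHS = (1 - 2)(1 + 2) = -3
RHS = 1² - 2² = -3

The sides agree, so this pair does not disprove the claim.

Answer: No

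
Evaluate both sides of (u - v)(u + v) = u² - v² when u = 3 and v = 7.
LHS = (3 - 7)(3 + 7) = -40
RHS = 3² - 7² = -40

LHS = RHS: the two sides agree.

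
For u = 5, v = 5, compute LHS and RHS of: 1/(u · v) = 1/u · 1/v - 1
LHS = 1/(5 · 5) = 1/25
RHS = 1/5 · 1/5 - 1 = -24/25

LHS ≠ RHS, so the equation does not hold here.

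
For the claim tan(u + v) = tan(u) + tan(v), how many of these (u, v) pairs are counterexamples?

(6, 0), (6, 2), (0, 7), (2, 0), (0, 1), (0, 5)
Testing each pair:
(6, 0): LHS = tan(6) ≈ -0.291, RHS = tan(6) ≈ -0.291 → satisfies claim
(6, 2): LHS = tan(8) ≈ -6.8, RHS = tan(2) + tan(6) ≈ -2.476 → counterexample
(0, 7): LHS = tan(7) ≈ 0.8714, RHS = tan(7) ≈ 0.8714 → satisfies claim
(2, 0): LHS = tan(2) ≈ -2.185, RHS = tan(2) ≈ -2.185 → satisfies claim
(0, 1): LHS = tan(1) ≈ 1.557, RHS = tan(1) ≈ 1.557 → satisfies claim
(0, 5): LHS = tan(5) ≈ -3.381, RHS = tan(5) ≈ -3.381 → satisfies claim

That makes 1 counterexample.

Answer: 1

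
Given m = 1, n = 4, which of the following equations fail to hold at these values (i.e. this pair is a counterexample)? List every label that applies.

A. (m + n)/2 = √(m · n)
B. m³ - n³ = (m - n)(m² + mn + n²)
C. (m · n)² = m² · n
Evaluating each claim at the given values:
A. LHS = 5/2, RHS = 2 → fails here (LHS ≠ RHS)
B. LHS = -63, RHS = -63 → holds here (LHS = RHS)
C. LHS = 16, RHS = 4 → fails here (LHS ≠ RHS)

Answer: A, C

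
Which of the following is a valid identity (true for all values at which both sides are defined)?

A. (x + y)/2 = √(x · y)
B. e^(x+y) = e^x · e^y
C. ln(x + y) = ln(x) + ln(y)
B

A: fails at (6, 7) — LHS = 13/2, RHS = √(42) ≈ 6.481.
B: holds — e.g. at (1, 4), both sides equal e^5 ≈ 148.4.
C: fails at (3, 3) — LHS = ln(6) ≈ 1.792, RHS = 2·ln(3) ≈ 2.197.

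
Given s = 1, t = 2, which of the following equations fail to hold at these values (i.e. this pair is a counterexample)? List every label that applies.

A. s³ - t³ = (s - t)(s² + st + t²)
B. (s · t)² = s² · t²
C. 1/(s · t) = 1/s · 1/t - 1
Evaluating each claim at the given values:
A. LHS = -7, RHS = -7 → holds here (LHS = RHS)
B. LHS = 4, RHS = 4 → holds here (LHS = RHS)
C. LHS = 1/2, RHS = -1/2 → fails here (LHS ≠ RHS)

Answer: C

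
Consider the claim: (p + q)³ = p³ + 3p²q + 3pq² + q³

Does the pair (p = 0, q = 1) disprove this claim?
Substituting p = 0, q = 1:
LHS = (0 + 1)³ = 1
RHS = 0³ + 3·0²·1 + 3·0·1² + 1³ = 1

The sides agree, so this pair does not disprove the claim.

Answer: No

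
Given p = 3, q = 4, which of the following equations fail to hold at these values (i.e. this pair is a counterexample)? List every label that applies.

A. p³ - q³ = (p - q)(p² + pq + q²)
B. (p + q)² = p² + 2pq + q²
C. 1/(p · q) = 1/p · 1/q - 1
Evaluating each claim at the given values:
A. LHS = -37, RHS = -37 → holds here (LHS = RHS)
B. LHS = 49, RHS = 49 → holds here (LHS = RHS)
C. LHS = 1/12, RHS = -11/12 → fails here (LHS ≠ RHS)

Answer: C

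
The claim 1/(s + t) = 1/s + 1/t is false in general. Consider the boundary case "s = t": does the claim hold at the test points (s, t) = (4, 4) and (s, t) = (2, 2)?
No, fails at both test points

At (4, 4): LHS = 1/8 ≠ RHS = 1/2
At (2, 2): LHS = 1/4 ≠ RHS = 1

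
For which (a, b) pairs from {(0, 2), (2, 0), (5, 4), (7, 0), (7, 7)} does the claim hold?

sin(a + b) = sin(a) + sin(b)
Testing each pair:
(0, 2): LHS = sin(2) ≈ 0.9093, RHS = sin(2) ≈ 0.9093 → holds
(2, 0): LHS = sin(2) ≈ 0.9093, RHS = sin(2) ≈ 0.9093 → holds
(5, 4): LHS = sin(9) ≈ 0.4121, RHS = sin(5) + sin(4) ≈ -1.716 → fails
(7, 0): LHS = sin(7) ≈ 0.657, RHS = sin(7) ≈ 0.657 → holds
(7, 7): LHS = sin(14) ≈ 0.9906, RHS = 2·sin(7) ≈ 1.314 → fails

3 of 5 pairs satisfy the claim.

Answer: (0, 2), (2, 0), (7, 0)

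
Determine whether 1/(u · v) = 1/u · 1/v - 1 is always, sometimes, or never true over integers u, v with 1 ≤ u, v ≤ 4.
Never true

The claim fails for every pair in the range. For instance at (u, v) = (4, 1): LHS = 1/4, RHS = -3/4.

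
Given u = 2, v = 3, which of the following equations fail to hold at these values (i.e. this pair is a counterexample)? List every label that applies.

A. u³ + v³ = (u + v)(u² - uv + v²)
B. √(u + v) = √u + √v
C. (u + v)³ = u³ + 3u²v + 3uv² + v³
Evaluating each claim at the given values:
A. LHS = 35, RHS = 35 → holds here (LHS = RHS)
B. LHS = √(5) ≈ 2.236, RHS = √(2) + √(3) ≈ 3.146 → fails here (LHS ≠ RHS)
C. LHS = 125, RHS = 125 → holds here (LHS = RHS)

Answer: B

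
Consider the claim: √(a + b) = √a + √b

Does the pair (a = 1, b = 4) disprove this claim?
Yes

Substituting a = 1, b = 4:
LHS = √(1 + 4) = √(5) ≈ 2.236
RHS = √1 + √4 = 3

Since LHS ≠ RHS, this pair disproves the claim.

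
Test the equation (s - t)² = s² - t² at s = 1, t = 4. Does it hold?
Substituting s = 1, t = 4:

LHS = (1 - 4)² = 9
RHS = 1² - 4² = -15

LHS ≠ RHS, so the equation does not hold at this point.

Answer: Fails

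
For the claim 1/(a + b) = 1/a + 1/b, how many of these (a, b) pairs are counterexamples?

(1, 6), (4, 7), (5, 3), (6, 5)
4

Testing each pair:
(1, 6): LHS = 1/7, RHS = 7/6 → counterexample
(4, 7): LHS = 1/11, RHS = 11/28 → counterexample
(5, 3): LHS = 1/8, RHS = 8/15 → counterexample
(6, 5): LHS = 1/11, RHS = 11/30 → counterexample

That makes 4 counterexamples.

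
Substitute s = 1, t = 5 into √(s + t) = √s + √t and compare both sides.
LHS = √(1 + 5) = √(6) ≈ 2.449
RHS = √1 + √5 = 1 + √(5) ≈ 3.236

LHS ≠ RHS (they differ by about 0.7866), so the equation does not hold here.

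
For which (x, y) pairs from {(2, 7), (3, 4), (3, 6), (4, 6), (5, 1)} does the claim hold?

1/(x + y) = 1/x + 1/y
Testing each pair:
(2, 7): LHS = 1/9, RHS = 9/14 → fails
(3, 4): LHS = 1/7, RHS = 7/12 → fails
(3, 6): LHS = 1/9, RHS = 1/2 → fails
(4, 6): LHS = 1/10, RHS = 5/12 → fails
(5, 1): LHS = 1/6, RHS = 6/5 → fails

No pair satisfies the claim.

Answer: None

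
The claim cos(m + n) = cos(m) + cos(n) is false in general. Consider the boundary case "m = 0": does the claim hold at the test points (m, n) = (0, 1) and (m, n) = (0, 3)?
At (0, 1): LHS = cos(1) ≈ 0.5403 ≠ RHS = cos(1) + 1 ≈ 1.54
At (0, 3): LHS = cos(3) ≈ -0.99 ≠ RHS = cos(3) + 1 ≈ 0.01001

Answer: No, fails at both test points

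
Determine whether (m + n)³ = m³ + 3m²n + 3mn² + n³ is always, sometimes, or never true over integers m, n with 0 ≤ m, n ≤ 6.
Always true

The identity holds for every pair in the range. For instance at (m, n) = (1, 0): both sides equal 1.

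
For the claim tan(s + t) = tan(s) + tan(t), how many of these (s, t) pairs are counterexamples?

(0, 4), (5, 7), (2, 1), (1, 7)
3

Testing each pair:
(0, 4): LHS = tan(4) ≈ 1.158, RHS = tan(4) ≈ 1.158 → satisfies claim
(5, 7): LHS = tan(12) ≈ -0.6359, RHS = tan(5) + tan(7) ≈ -2.509 → counterexample
(2, 1): LHS = tan(3) ≈ -0.1425, RHS = tan(2) + tan(1) ≈ -0.6276 → counterexample
(1, 7): LHS = tan(8) ≈ -6.8, RHS = tan(7) + tan(1) ≈ 2.429 → counterexample

That makes 3 counterexamples.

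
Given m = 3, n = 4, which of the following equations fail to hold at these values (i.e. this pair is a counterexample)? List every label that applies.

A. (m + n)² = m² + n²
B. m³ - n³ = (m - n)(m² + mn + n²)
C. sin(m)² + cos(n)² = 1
A, C

Evaluating each claim at the given values:
A. LHS = 49, RHS = 25 → fails here (LHS ≠ RHS)
B. LHS = -37, RHS = -37 → holds here (LHS = RHS)
C. LHS = sin(3)² + cos(4)² ≈ 0.4472, RHS = 1 → fails here (LHS ≠ RHS)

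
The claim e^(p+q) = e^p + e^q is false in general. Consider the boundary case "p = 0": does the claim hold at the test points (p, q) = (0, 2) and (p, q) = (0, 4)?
No, fails at both test points

At (0, 2): LHS = e^2 ≈ 7.389 ≠ RHS = 1 + e^2 ≈ 8.389
At (0, 4): LHS = e^4 ≈ 54.6 ≠ RHS = 1 + e^4 ≈ 55.6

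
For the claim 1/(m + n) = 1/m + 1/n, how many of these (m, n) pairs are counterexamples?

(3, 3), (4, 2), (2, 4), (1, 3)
4

Testing each pair:
(3, 3): LHS = 1/6, RHS = 2/3 → counterexample
(4, 2): LHS = 1/6, RHS = 3/4 → counterexample
(2, 4): LHS = 1/6, RHS = 3/4 → counterexample
(1, 3): LHS = 1/4, RHS = 4/3 → counterexample

That makes 4 counterexamples.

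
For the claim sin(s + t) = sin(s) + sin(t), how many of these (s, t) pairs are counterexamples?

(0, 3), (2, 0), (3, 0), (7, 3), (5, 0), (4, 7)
Testing each pair:
(0, 3): LHS = sin(3) ≈ 0.1411, RHS = sin(3) ≈ 0.1411 → satisfies claim
(2, 0): LHS = sin(2) ≈ 0.9093, RHS = sin(2) ≈ 0.9093 → satisfies claim
(3, 0): LHS = sin(3) ≈ 0.1411, RHS = sin(3) ≈ 0.1411 → satisfies claim
(7, 3): LHS = sin(10) ≈ -0.544, RHS = sin(3) + sin(7) ≈ 0.7981 → counterexample
(5, 0): LHS = sin(5) ≈ -0.9589, RHS = sin(5) ≈ -0.9589 → satisfies claim
(4, 7): LHS = sin(11) ≈ -1, RHS = sin(4) + sin(7) ≈ -0.09982 → counterexample

That makes 2 counterexamples.

Answer: 2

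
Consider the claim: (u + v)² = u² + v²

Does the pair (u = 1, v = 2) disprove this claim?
Substituting u = 1, v = 2:
LHS = (1 + 2)² = 9
RHS = 1² + 2² = 5

Since LHS ≠ RHS, this pair disproves the claim.

Answer: Yes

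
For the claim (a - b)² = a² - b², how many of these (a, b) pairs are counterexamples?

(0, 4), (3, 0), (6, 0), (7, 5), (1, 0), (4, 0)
2

Testing each pair:
(0, 4): LHS = 16, RHS = -16 → counterexample
(3, 0): LHS = 9, RHS = 9 → satisfies claim
(6, 0): LHS = 36, RHS = 36 → satisfies claim
(7, 5): LHS = 4, RHS = 24 → counterexample
(1, 0): LHS = 1, RHS = 1 → satisfies claim
(4, 0): LHS = 16, RHS = 16 → satisfies claim

That makes 2 counterexamples.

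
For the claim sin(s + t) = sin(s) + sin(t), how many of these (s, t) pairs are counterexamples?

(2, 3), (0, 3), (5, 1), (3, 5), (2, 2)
4

Testing each pair:
(2, 3): LHS = sin(5) ≈ -0.9589, RHS = sin(3) + sin(2) ≈ 1.05 → counterexample
(0, 3): LHS = sin(3) ≈ 0.1411, RHS = sin(3) ≈ 0.1411 → satisfies claim
(5, 1): LHS = sin(6) ≈ -0.2794, RHS = sin(5) + sin(1) ≈ -0.1175 → counterexample
(3, 5): LHS = sin(8) ≈ 0.9894, RHS = sin(5) + sin(3) ≈ -0.8178 → counterexample
(2, 2): LHS = sin(4) ≈ -0.7568, RHS = 2·sin(2) ≈ 1.819 → counterexample

That makes 4 counterexamples.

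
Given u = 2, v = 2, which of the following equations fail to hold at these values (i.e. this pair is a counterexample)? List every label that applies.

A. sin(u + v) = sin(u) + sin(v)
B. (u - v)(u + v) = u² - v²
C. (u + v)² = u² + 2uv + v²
A

Evaluating each claim at the given values:
A. LHS = sin(4) ≈ -0.7568, RHS = 2·sin(2) ≈ 1.819 → fails here (LHS ≠ RHS)
B. LHS = 0, RHS = 0 → holds here (LHS = RHS)
C. LHS = 16, RHS = 16 → holds here (LHS = RHS)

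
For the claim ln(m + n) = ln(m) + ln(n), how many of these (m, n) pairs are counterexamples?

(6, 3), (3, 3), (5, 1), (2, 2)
Testing each pair:
(6, 3): LHS = ln(9) ≈ 2.197, RHS = ln(3) + ln(6) ≈ 2.89 → counterexample
(3, 3): LHS = ln(6) ≈ 1.792, RHS = 2·ln(3) ≈ 2.197 → counterexample
(5, 1): LHS = ln(6) ≈ 1.792, RHS = ln(5) ≈ 1.609 → counterexample
(2, 2): LHS = ln(4) ≈ 1.386, RHS = 2·ln(2) ≈ 1.386 → satisfies claim

That makes 3 counterexamples.

Answer: 3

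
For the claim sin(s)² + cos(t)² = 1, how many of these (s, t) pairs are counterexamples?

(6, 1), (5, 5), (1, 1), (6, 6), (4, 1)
Testing each pair:
(6, 1): LHS = sin(6)² + cos(1)² ≈ 0.37, RHS = 1 → counterexample
(5, 5): LHS = cos(5)² + sin(5)² = 1, RHS = 1 → satisfies claim
(1, 1): LHS = cos(1)² + sin(1)² = 1, RHS = 1 → satisfies claim
(6, 6): LHS = sin(6)² + cos(6)² = 1, RHS = 1 → satisfies claim
(4, 1): LHS = cos(1)² + sin(4)² ≈ 0.8647, RHS = 1 → counterexample

That makes 2 counterexamples.

Answer: 2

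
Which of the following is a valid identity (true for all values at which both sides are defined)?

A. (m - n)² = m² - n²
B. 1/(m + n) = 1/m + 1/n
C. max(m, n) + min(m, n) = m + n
A: fails at (1, 5) — LHS = 16, RHS = -24.
B: fails at (1, 1) — LHS = 1/2, RHS = 2.
C: holds — e.g. at (2, 4), both sides equal 6.

Answer: C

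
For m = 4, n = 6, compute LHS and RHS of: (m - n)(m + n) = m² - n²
LHS = (4 - 6)(4 + 6) = -20
RHS = 4² - 6² = -20

LHS = RHS: the two sides agree.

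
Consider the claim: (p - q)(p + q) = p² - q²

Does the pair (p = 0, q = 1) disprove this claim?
No

Substituting p = 0, q = 1:
LHS = (0 - 1)(0 + 1) = -1
RHS = 0² - 1² = -1

The sides agree, so this pair does not disprove the claim.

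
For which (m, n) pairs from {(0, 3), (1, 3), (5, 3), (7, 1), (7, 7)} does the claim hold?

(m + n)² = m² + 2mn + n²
All pairs

Testing each pair:
(0, 3): LHS = 9, RHS = 9 → holds
(1, 3): LHS = 16, RHS = 16 → holds
(5, 3): LHS = 64, RHS = 64 → holds
(7, 1): LHS = 64, RHS = 64 → holds
(7, 7): LHS = 196, RHS = 196 → holds

Every pair satisfies the claim.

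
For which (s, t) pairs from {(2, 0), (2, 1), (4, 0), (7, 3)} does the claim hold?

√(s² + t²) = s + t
(2, 0), (4, 0)

Testing each pair:
(2, 0): LHS = 2, RHS = 2 → holds
(2, 1): LHS = √(5) ≈ 2.236, RHS = 3 → fails
(4, 0): LHS = 4, RHS = 4 → holds
(7, 3): LHS = √(58) ≈ 7.616, RHS = 10 → fails

2 of 4 pairs satisfy the claim.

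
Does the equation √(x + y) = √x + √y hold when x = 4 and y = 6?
Substituting x = 4, y = 6:

LHS = √(4 + 6) = √(10) ≈ 3.162
RHS = √4 + √6 = 2 + √(6) ≈ 4.449

LHS ≠ RHS, so the equation does not hold at this point.

Answer: Fails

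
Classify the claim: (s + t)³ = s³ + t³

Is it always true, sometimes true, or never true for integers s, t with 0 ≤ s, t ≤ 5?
It holds at (s, t) = (3, 0) (both sides equal 27), but fails at (s, t) = (4, 3) (LHS = 343, RHS = 91).

Answer: Sometimes true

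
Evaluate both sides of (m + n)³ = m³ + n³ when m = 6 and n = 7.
LHS = (6 + 7)³ = 2197
RHS = 6³ + 7³ = 559

LHS ≠ RHS, so the equation does not hold here.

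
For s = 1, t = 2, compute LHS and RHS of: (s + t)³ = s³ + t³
LHS = (1 + 2)³ = 27
RHS = 1³ + 2³ = 9

LHS ≠ RHS, so the equation does not hold here.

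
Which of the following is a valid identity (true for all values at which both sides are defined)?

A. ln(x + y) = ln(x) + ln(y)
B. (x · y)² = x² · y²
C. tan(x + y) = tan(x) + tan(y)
B

A: fails at (1, 3) — LHS = ln(4) ≈ 1.386, RHS = ln(3) ≈ 1.099.
B: holds — e.g. at (6, 7), both sides equal 1764.
C: fails at (2, 7) — LHS = tan(9) ≈ -0.4523, RHS = tan(2) + tan(7) ≈ -1.314.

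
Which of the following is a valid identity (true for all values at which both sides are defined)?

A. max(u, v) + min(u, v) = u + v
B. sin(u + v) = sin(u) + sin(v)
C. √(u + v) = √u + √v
A

A: holds — e.g. at (3, 3), both sides equal 6.
B: fails at (2, 4) — LHS = sin(6) ≈ -0.2794, RHS = sin(4) + sin(2) ≈ 0.1525.
C: fails at (3, 5) — LHS = 2·√(2) ≈ 2.828, RHS = √(3) + √(5) ≈ 3.968.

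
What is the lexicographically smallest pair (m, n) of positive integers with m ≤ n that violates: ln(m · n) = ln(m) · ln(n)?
(m, n) = (1, 2)

At (1, 1): both sides equal 0, so it holds there.

Substituting (1, 2) into the claim:
LHS = ln(1 · 2) = ln(2) ≈ 0.6931
RHS = ln(1) · ln(2) = 0

Since LHS ≠ RHS, this pair disproves the claim, and no lexicographically smaller pair (m ≤ n, positive integers) does.

For instance (6, 8) is also a counterexample (LHS = ln(48) ≈ 3.871, RHS = ln(6)·ln(8) ≈ 3.726), but it's lexicographically larger.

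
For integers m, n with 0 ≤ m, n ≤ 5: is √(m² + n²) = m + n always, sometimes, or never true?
It holds at (m, n) = (5, 0) (both sides equal 5), but fails at (m, n) = (3, 4) (LHS = 5, RHS = 7).

Answer: Sometimes true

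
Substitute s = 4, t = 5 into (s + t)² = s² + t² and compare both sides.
LHS = (4 + 5)² = 81
RHS = 4² + 5² = 41

LHS ≠ RHS, so the equation does not hold here.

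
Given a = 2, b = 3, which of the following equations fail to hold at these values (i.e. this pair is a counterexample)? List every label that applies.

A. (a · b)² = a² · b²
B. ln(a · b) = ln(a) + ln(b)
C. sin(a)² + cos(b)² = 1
Evaluating each claim at the given values:
A. LHS = 36, RHS = 36 → holds here (LHS = RHS)
B. LHS = ln(6) ≈ 1.792, RHS = ln(2) + ln(3) ≈ 1.792 → holds here (LHS = RHS)
C. LHS = sin(2)² + cos(3)² ≈ 1.807, RHS = 1 → fails here (LHS ≠ RHS)

Answer: C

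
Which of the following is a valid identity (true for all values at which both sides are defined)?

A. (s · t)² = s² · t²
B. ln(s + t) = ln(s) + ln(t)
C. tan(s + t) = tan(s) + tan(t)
A

A: holds — e.g. at (3, 3), both sides equal 81.
B: fails at (2, 5) — LHS = ln(7) ≈ 1.946, RHS = ln(2) + ln(5) ≈ 2.303.
C: fails at (2, 5) — LHS = tan(7) ≈ 0.8714, RHS = tan(5) + tan(2) ≈ -5.566.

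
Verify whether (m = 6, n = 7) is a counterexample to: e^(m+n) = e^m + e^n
Substituting m = 6, n = 7:
LHS = e^(6+7) = e^13 ≈ 442413.4
RHS = e^6 + e^7 ≈ 1500

Since LHS ≠ RHS, this pair disproves the claim.

Answer: Yes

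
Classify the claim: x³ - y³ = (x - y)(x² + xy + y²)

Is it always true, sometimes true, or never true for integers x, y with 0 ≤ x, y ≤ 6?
The identity holds for every pair in the range. For instance at (x, y) = (3, 6): both sides equal -189.

Answer: Always true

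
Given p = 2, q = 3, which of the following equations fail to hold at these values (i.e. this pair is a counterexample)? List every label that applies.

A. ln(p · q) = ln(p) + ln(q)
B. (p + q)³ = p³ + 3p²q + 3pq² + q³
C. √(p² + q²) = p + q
C

Evaluating each claim at the given values:
A. LHS = ln(6) ≈ 1.792, RHS = ln(2) + ln(3) ≈ 1.792 → holds here (LHS = RHS)
B. LHS = 125, RHS = 125 → holds here (LHS = RHS)
C. LHS = √(13) ≈ 3.606, RHS = 5 → fails here (LHS ≠ RHS)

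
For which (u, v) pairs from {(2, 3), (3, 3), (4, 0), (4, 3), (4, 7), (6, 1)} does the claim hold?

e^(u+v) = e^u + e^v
Testing each pair:
(2, 3): LHS = e^5 ≈ 148.4, RHS = e^2 + e^3 ≈ 27.47 → fails
(3, 3): LHS = e^6 ≈ 403.4, RHS = 2·e^3 ≈ 40.17 → fails
(4, 0): LHS = e^4 ≈ 54.6, RHS = 1 + e^4 ≈ 55.6 → fails
(4, 3): LHS = e^7 ≈ 1097, RHS = e^3 + e^4 ≈ 74.68 → fails
(4, 7): LHS = e^11 ≈ 59874.1, RHS = e^4 + e^7 ≈ 1151 → fails
(6, 1): LHS = e^7 ≈ 1097, RHS = e + e^6 ≈ 406.1 → fails

No pair satisfies the claim.

Answer: None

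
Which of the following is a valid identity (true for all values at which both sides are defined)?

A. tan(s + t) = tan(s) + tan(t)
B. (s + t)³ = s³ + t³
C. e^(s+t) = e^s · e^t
C

A: fails at (4, 5) — LHS = tan(9) ≈ -0.4523, RHS = tan(5) + tan(4) ≈ -2.223.
B: fails at (2, 7) — LHS = 729, RHS = 351.
C: holds — e.g. at (5, 8), both sides equal e^13 ≈ 442413.4.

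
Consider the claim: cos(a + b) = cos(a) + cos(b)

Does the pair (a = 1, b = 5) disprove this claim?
Substituting a = 1, b = 5:
LHS = cos(1 + 5) = cos(6) ≈ 0.9602
RHS = cos(1) + cos(5) ≈ 0.824

Since LHS ≠ RHS, this pair disproves the claim.

Answer: Yes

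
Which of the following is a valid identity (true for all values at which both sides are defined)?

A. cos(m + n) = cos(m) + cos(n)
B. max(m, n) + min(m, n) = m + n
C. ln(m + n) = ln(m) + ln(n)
A: fails at (4, 6) — LHS = cos(10) ≈ -0.8391, RHS = cos(4) + cos(6) ≈ 0.3065.
B: holds — e.g. at (2, 2), both sides equal 4.
C: fails at (3, 7) — LHS = ln(10) ≈ 2.303, RHS = ln(3) + ln(7) ≈ 3.045.

Answer: B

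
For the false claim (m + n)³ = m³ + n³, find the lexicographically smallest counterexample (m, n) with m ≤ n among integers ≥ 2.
Substituting (2, 2) into the claim:
LHS = (2 + 2)³ = 64
RHS = 2³ + 2³ = 16

Since LHS ≠ RHS, this pair disproves the claim, and no lexicographically smaller pair (m ≤ n, integers ≥ 2) does.

For instance (2, 9) is also a counterexample (LHS = 1331, RHS = 737), but it's lexicographically larger.

Answer: (m, n) = (2, 2)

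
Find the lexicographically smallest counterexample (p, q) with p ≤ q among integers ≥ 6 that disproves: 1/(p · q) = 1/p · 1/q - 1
Substituting (6, 6) into the claim:
LHS = 1/(6 · 6) = 1/36
RHS = 1/6 · 1/6 - 1 = -35/36

Since LHS ≠ RHS, this pair disproves the claim, and no lexicographically smaller pair (p ≤ q, integers ≥ 6) does.

For instance (12, 12) is also a counterexample (LHS = 1/144, RHS = -143/144), but it's lexicographically larger.

Answer: (p, q) = (6, 6)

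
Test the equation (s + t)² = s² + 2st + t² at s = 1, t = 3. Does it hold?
Substituting s = 1, t = 3:

LHS = (1 + 3)² = 16
RHS = 1² + 2·1·3 + 3² = 16

LHS = RHS, so the equation holds at this point.

Answer: Holds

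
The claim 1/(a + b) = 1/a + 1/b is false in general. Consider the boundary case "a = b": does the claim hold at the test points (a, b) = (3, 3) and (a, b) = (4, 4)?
At (3, 3): LHS = 1/6 ≠ RHS = 2/3
At (4, 4): LHS = 1/8 ≠ RHS = 1/2

Answer: No, fails at both test points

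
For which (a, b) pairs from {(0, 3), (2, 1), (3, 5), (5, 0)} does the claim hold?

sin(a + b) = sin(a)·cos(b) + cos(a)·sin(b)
Testing each pair:
(0, 3): LHS = sin(3) ≈ 0.1411, RHS = sin(3) ≈ 0.1411 → holds
(2, 1): LHS = sin(3) ≈ 0.1411, RHS = sin(1)·cos(2) + sin(2)·cos(1) ≈ 0.1411 → holds
(3, 5): LHS = sin(8) ≈ 0.9894, RHS = sin(3)·cos(5) + sin(5)·cos(3) ≈ 0.9894 → holds
(5, 0): LHS = sin(5) ≈ -0.9589, RHS = sin(5) ≈ -0.9589 → holds

Every pair satisfies the claim.

Answer: All pairs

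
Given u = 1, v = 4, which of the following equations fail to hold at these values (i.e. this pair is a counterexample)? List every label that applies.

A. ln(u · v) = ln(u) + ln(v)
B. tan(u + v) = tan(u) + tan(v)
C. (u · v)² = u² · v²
B

Evaluating each claim at the given values:
A. LHS = ln(4) ≈ 1.386, RHS = ln(4) ≈ 1.386 → holds here (LHS = RHS)
B. LHS = tan(5) ≈ -3.381, RHS = tan(4) + tan(1) ≈ 2.715 → fails here (LHS ≠ RHS)
C. LHS = 16, RHS = 16 → holds here (LHS = RHS)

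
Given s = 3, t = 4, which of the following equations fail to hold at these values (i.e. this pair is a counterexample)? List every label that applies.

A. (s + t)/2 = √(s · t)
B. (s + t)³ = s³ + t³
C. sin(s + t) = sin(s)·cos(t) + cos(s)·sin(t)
Evaluating each claim at the given values:
A. LHS = 7/2, RHS = 2·√(3) ≈ 3.464 → fails here (LHS ≠ RHS)
B. LHS = 343, RHS = 91 → fails here (LHS ≠ RHS)
C. LHS = sin(7) ≈ 0.657, RHS = sin(3)·cos(4) + sin(4)·cos(3) ≈ 0.657 → holds here (LHS = RHS)

Answer: A, B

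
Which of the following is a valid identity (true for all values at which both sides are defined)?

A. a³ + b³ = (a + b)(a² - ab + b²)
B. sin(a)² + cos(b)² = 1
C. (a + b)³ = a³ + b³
A

A: holds — e.g. at (1, 1), both sides equal 2.
B: fails at (5, 8) — LHS = cos(8)² + sin(5)² ≈ 0.9407, RHS = 1.
C: fails at (4, 5) — LHS = 729, RHS = 189.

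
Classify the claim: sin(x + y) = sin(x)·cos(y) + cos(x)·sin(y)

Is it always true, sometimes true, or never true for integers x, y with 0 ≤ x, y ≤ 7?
The identity holds for every pair in the range. For instance at (x, y) = (4, 6): both sides equal sin(10) ≈ -0.544.

Answer: Always true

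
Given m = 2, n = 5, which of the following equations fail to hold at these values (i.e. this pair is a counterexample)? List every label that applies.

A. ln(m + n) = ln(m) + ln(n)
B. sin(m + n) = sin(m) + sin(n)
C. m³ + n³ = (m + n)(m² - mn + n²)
Evaluating each claim at the given values:
A. LHS = ln(7) ≈ 1.946, RHS = ln(2) + ln(5) ≈ 2.303 → fails here (LHS ≠ RHS)
B. LHS = sin(7) ≈ 0.657, RHS = sin(5) + sin(2) ≈ -0.04963 → fails here (LHS ≠ RHS)
C. LHS = 133, RHS = 133 → holds here (LHS = RHS)

Answer: A, B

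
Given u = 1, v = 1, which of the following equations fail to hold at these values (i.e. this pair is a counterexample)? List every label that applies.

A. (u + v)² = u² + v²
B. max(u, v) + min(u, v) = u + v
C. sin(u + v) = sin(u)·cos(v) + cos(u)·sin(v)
Evaluating each claim at the given values:
A. LHS = 4, RHS = 2 → fails here (LHS ≠ RHS)
B. LHS = 2, RHS = 2 → holds here (LHS = RHS)
C. LHS = sin(2) ≈ 0.9093, RHS = 2·sin(1)·cos(1) ≈ 0.9093 → holds here (LHS = RHS)

Answer: A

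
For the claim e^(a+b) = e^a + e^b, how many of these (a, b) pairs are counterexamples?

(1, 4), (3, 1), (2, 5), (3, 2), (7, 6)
5

Testing each pair:
(1, 4): LHS = e^5 ≈ 148.4, RHS = e + e^4 ≈ 57.32 → counterexample
(3, 1): LHS = e^4 ≈ 54.6, RHS = e + e^3 ≈ 22.8 → counterexample
(2, 5): LHS = e^7 ≈ 1097, RHS = e^2 + e^5 ≈ 155.8 → counterexample
(3, 2): LHS = e^5 ≈ 148.4, RHS = e^2 + e^3 ≈ 27.47 → counterexample
(7, 6): LHS = e^13 ≈ 442413.4, RHS = e^6 + e^7 ≈ 1500 → counterexample

That makes 5 counterexamples.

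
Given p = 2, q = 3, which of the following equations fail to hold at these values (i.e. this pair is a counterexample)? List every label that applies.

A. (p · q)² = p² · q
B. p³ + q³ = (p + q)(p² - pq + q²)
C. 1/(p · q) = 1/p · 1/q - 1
A, C

Evaluating each claim at the given values:
A. LHS = 36, RHS = 12 → fails here (LHS ≠ RHS)
B. LHS = 35, RHS = 35 → holds here (LHS = RHS)
C. LHS = 1/6, RHS = -5/6 → fails here (LHS ≠ RHS)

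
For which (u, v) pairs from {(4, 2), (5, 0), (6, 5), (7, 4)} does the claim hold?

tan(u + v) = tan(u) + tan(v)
(5, 0)

Testing each pair:
(4, 2): LHS = tan(6) ≈ -0.291, RHS = tan(2) + tan(4) ≈ -1.027 → fails
(5, 0): LHS = tan(5) ≈ -3.381, RHS = tan(5) ≈ -3.381 → holds
(6, 5): LHS = tan(11) ≈ -226, RHS = tan(5) + tan(6) ≈ -3.672 → fails
(7, 4): LHS = tan(11) ≈ -226, RHS = tan(7) + tan(4) ≈ 2.029 → fails

1 of 4 pairs satisfies the claim.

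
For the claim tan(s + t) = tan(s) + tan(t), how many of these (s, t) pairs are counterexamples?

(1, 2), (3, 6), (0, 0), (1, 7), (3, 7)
4

Testing each pair:
(1, 2): LHS = tan(3) ≈ -0.1425, RHS = tan(2) + tan(1) ≈ -0.6276 → counterexample
(3, 6): LHS = tan(9) ≈ -0.4523, RHS = tan(6) + tan(3) ≈ -0.4336 → counterexample
(0, 0): LHS = 0, RHS = 0 → satisfies claim
(1, 7): LHS = tan(8) ≈ -6.8, RHS = tan(7) + tan(1) ≈ 2.429 → counterexample
(3, 7): LHS = tan(10) ≈ 0.6484, RHS = tan(3) + tan(7) ≈ 0.7289 → counterexample

That makes 4 counterexamples.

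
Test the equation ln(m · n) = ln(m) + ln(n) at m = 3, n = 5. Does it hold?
Substituting m = 3, n = 5:

LHS = ln(3 · 5) = ln(15) ≈ 2.708
RHS = ln(3) + ln(5) ≈ 2.708

LHS = RHS, so the equation holds at this point.

Answer: Holds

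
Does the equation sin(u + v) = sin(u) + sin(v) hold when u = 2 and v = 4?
Fails

Substituting u = 2, v = 4:

LHS = sin(2 + 4) = sin(6) ≈ -0.2794
RHS = sin(2) + sin(4) ≈ 0.1525

LHS ≠ RHS, so the equation does not hold at this point.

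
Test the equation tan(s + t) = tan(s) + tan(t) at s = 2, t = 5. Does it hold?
Fails

Substituting s = 2, t = 5:

LHS = tan(2 + 5) = tan(7) ≈ 0.8714
RHS = tan(2) + tan(5) ≈ -5.566

LHS ≠ RHS, so the equation does not hold at this point.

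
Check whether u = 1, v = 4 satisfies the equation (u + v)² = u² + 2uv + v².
Holds

Substituting u = 1, v = 4:

LHS = (1 + 4)² = 25
RHS = 1² + 2·1·4 + 4² = 25

LHS = RHS, so the equation holds at this point.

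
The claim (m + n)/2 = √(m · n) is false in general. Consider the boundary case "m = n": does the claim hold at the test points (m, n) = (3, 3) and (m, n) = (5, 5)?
At (3, 3): LHS = 3, RHS = 3 → equal
At (5, 5): LHS = 5, RHS = 5 → equal

So the claim does hold at both of these boundary points, even though it is not an identity.

Answer: Yes, holds at both test points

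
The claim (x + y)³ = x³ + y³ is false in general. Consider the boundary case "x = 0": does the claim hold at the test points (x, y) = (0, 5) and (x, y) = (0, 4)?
At (0, 5): LHS = 125, RHS = 125 → equal
At (0, 4): LHS = 64, RHS = 64 → equal

So the claim does hold at both of these boundary points, even though it is not an identity.

Answer: Yes, holds at both test points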